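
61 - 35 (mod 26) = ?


61 - 35 = 26
26 mod 26 = 0


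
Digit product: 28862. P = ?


2 × 8 × 8 × 6 × 2 = 1536


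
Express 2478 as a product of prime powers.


2478 / 2 = 1239
1239 / 3 = 413
413 / 7 = 59
59 / 59 = 1
2478 = 2 × 3 × 7 × 59


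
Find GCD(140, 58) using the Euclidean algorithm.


140 = 2 * 58 + 24
58 = 2 * 24 + 10
24 = 2 * 10 + 4
10 = 2 * 4 + 2
4 = 2 * 2 + 0
GCD = 2


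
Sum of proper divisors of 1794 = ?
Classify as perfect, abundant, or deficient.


Proper divisors: 1, 2, 3, 6, 13, 23, 26, 39, 46, 69, 78, 138, 299, 598, 897
Sum = 1 + 2 + 3 + 6 + 13 + 23 + 26 + 39 + 46 + 69 + 78 + 138 + 299 + 598 + 897 = 2238
2238 > 1794 → abundant

s(1794) = 2238 (abundant)


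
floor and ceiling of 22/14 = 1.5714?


22/14 = 1.5714
floor = 1
ceil = 2

floor = 1, ceil = 2


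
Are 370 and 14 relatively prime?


Euclidean algorithm:
370 = 26 * 14 + 6
14 = 2 * 6 + 2
6 = 3 * 2 + 0
GCD(370, 14) = 2

No, not coprime (GCD = 2)


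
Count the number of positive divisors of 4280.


4280 = 2^3 × 5^1 × 107^1
d(4280) = (3+1) × (1+1) × (1+1) = 16

16 divisors


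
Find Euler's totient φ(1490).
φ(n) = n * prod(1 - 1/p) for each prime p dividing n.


1490 = 2 × 5 × 149
Prime factors: 2, 5, 149
φ(1490) = 1490 × (1-1/2) × (1-1/5) × (1-1/149)
= 1490 × 1/2 × 4/5 × 148/149 = 592

φ(1490) = 592


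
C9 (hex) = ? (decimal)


C9 (base 16) = 201 (decimal)
201 (decimal) = 201 (base 10)


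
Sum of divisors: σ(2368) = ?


Divisors of 2368: 1, 2, 4, 8, 16, 32, 37, 64, 74, 148, 296, 592, 1184, 2368
Sum = 1 + 2 + 4 + 8 + 16 + 32 + 37 + 64 + 74 + 148 + 296 + 592 + 1184 + 2368 = 4826

σ(2368) = 4826


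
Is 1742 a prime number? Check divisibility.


1742 / 2 = 871 (exact division)
1742 is NOT prime.

No, 1742 is not prime


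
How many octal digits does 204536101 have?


204536101 in base 8 = 1414174445
Number of digits = 10

10 digits (base 8)


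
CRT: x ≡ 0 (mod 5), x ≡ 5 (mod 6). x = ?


M = 5*6 = 30
M1 = M/5 = 6, M2 = M/6 = 5
M1^(-1) mod 5 = 1, M2^(-1) mod 6 = 5
x = 0*6*1 + 5*5*5 = 125
125 mod 30 = 5
Check: 5 mod 5 = 0 ✓, 5 mod 6 = 5 ✓

x ≡ 5 (mod 30)


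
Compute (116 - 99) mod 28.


116 - 99 = 17
17 mod 28 = 17


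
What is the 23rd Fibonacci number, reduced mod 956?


F(k) mod 956 for k=1..23:
1, 1, 2, 3, 5, 8, 13, 21, 34, 55, 89, 144, 233, 377, 610, 31, 641, 672, 357, 73, 430, 503, 933
F(23) mod 956 = 933


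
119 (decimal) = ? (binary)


119 (base 10) = 119 (decimal)
119 (decimal) = 1110111 (base 2)


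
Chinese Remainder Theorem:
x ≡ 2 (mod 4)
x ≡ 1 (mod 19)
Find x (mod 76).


M = 4*19 = 76
M1 = M/4 = 19, M2 = M/19 = 4
M1^(-1) mod 4 = 3, M2^(-1) mod 19 = 5
x = 2*19*3 + 1*4*5 = 134
134 mod 76 = 58
Check: 58 mod 4 = 2 ✓, 58 mod 19 = 1 ✓

x ≡ 58 (mod 76)


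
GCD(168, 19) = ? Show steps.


168 = 8 * 19 + 16
19 = 1 * 16 + 3
16 = 5 * 3 + 1
3 = 3 * 1 + 0
GCD = 1


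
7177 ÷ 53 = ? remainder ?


7177 = 53 * 135 + 22
Check: 7155 + 22 = 7177

q = 135, r = 22


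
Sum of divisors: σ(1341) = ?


Divisors of 1341: 1, 3, 9, 149, 447, 1341
Sum = 1 + 3 + 9 + 149 + 447 + 1341 = 1950

σ(1341) = 1950


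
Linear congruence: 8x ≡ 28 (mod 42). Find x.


GCD(8, 42) = 2 divides 28
Divide: 4x ≡ 14 (mod 21)
x ≡ 14 (mod 21)


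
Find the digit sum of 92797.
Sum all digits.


9 + 2 + 7 + 9 + 7 = 34


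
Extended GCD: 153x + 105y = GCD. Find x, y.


Tabular extended Euclidean (each row: r = 153*s + 105*t):
r=153, s=1, t=0
r=105, s=0, t=1
q=1: r=48, s=1, t=-1   [153*(1) + 105*(-1) = 48]
q=2: r=9, s=-2, t=3   [153*(-2) + 105*(3) = 9]
q=5: r=3, s=11, t=-16   [153*(11) + 105*(-16) = 3]
q=3: r=0, s=-35, t=51   [153*(-35) + 105*(51) = 0]
GCD = 3; from the row with r=3: x=11, y=-16
Check: 153*(11) + 105*(-16) = 1683 - 1680 = 3

GCD = 3, x = 11, y = -16


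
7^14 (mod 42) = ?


7^1 mod 42 = 7
7^2 mod 42 = 7
7^3 mod 42 = 7
7^4 mod 42 = 7
7^5 mod 42 = 7
7^6 mod 42 = 7
7^7 mod 42 = 7
7^8 mod 42 = 7
7^9 mod 42 = 7
7^10 mod 42 = 7
7^11 mod 42 = 7
7^12 mod 42 = 7
7^13 mod 42 = 7
7^14 mod 42 = 7


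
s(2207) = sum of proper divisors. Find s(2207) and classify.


Proper divisors: 1
Sum = 1 = 1
1 < 2207 → deficient

s(2207) = 1 (deficient)


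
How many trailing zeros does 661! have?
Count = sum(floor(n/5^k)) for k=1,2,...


floor(661/5) = 132
floor(661/25) = 26
floor(661/125) = 5
floor(661/625) = 1
Total = 164

164 trailing zeros


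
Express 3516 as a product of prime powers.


3516 / 2 = 1758
1758 / 2 = 879
879 / 3 = 293
293 / 293 = 1
3516 = 2^2 × 3 × 293


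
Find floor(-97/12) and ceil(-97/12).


-97/12 = -8.0833
floor = -9
ceil = -8

floor = -9, ceil = -8


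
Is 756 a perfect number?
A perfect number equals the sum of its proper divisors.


Proper divisors of 756: 1, 2, 3, 4, 6, 7, 9, 12, 14, 18, 21, 27, 28, 36, 42, 54, 63, 84, 108, 126, 189, 252, 378
Sum = 1 + 2 + 3 + 4 + 6 + 7 + 9 + 12 + 14 + 18 + 21 + 27 + 28 + 36 + 42 + 54 + 63 + 84 + 108 + 126 + 189 + 252 + 378 = 1484

No, 756 is not perfect (1484 ≠ 756)


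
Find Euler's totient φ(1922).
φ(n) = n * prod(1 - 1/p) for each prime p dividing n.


1922 = 2 × 31^2
Prime factors: 2, 31
φ(1922) = 1922 × (1-1/2) × (1-1/31)
= 1922 × 1/2 × 30/31 = 930

φ(1922) = 930


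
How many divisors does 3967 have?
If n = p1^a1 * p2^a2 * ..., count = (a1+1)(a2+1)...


3967 = 3967^1
d(3967) = (1+1) = 2

2 divisors


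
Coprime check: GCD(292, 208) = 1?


Euclidean algorithm:
292 = 1 * 208 + 84
208 = 2 * 84 + 40
84 = 2 * 40 + 4
40 = 10 * 4 + 0
GCD(292, 208) = 4

No, not coprime (GCD = 4)


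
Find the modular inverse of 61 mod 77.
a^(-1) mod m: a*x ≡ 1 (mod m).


Use the extended Euclidean algorithm on (77, 61); each row r = 77*s + 61*t:
r=77, s=1, t=0
r=61, s=0, t=1
q=1: r=16, s=1, t=-1   [77*(1) + 61*(-1) = 16]
q=3: r=13, s=-3, t=4   [77*(-3) + 61*(4) = 13]
q=1: r=3, s=4, t=-5   [77*(4) + 61*(-5) = 3]
q=4: r=1, s=-19, t=24   [77*(-19) + 61*(24) = 1]
q=3: r=0, s=61, t=-77   [77*(61) + 61*(-77) = 0]
GCD = 1 with t = 24, so 61*(24) ≡ 1 (mod 77)
Inverse = 24 mod 77 = 24
Check: 61 * 24 = 1464 ≡ 1 (mod 77)

61^(-1) ≡ 24 (mod 77)


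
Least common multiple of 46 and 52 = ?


GCD(46, 52) = 2
LCM = 46*52/2 = 2392/2 = 1196

LCM = 1196


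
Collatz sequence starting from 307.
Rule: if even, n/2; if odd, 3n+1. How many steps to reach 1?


307 → 922 → 461 → 1384 → 692 → 346 → 173 → 520 → 260 → 130 → 65 → 196 → 98 → 49 → 148 → 74 → 37 → 112 → 56 → 28 → 14 → 7 → 22 → 11 → 34 → 17 → 52 → 26 → 13 → 40 → 20 → 10 → 5 → 16 → 8 → 4 → 2 → 1
Total steps = 37

37 steps


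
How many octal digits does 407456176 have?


407456176 in base 8 = 3022244660
Number of digits = 10

10 digits (base 8)


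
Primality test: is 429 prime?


429 / 3 = 143 (exact division)
429 is NOT prime.

No, 429 is not prime


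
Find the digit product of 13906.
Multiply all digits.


1 × 3 × 9 × 0 × 6 = 0


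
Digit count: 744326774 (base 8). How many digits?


744326774 in base 8 = 5427303166
Number of digits = 10

10 digits (base 8)


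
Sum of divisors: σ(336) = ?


Divisors of 336: 1, 2, 3, 4, 6, 7, 8, 12, 14, 16, 21, 24, 28, 42, 48, 56, 84, 112, 168, 336
Sum = 1 + 2 + 3 + 4 + 6 + 7 + 8 + 12 + 14 + 16 + 21 + 24 + 28 + 42 + 48 + 56 + 84 + 112 + 168 + 336 = 992

σ(336) = 992


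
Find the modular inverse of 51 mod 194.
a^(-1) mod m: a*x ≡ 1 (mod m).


Use the extended Euclidean algorithm on (194, 51); each row r = 194*s + 51*t:
r=194, s=1, t=0
r=51, s=0, t=1
q=3: r=41, s=1, t=-3   [194*(1) + 51*(-3) = 41]
q=1: r=10, s=-1, t=4   [194*(-1) + 51*(4) = 10]
q=4: r=1, s=5, t=-19   [194*(5) + 51*(-19) = 1]
q=10: r=0, s=-51, t=194   [194*(-51) + 51*(194) = 0]
GCD = 1 with t = -19, so 51*(-19) ≡ 1 (mod 194)
Inverse = -19 mod 194 = 175
Check: 51 * 175 = 8925 ≡ 1 (mod 194)

51^(-1) ≡ 175 (mod 194)


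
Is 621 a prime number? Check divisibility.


621 / 3 = 207 (exact division)
621 is NOT prime.

No, 621 is not prime


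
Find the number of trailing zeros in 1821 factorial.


floor(1821/5) = 364
floor(1821/25) = 72
floor(1821/125) = 14
floor(1821/625) = 2
Total = 452

452 trailing zeros


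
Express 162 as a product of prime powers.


162 / 2 = 81
81 / 3 = 27
27 / 3 = 9
9 / 3 = 3
3 / 3 = 1
162 = 2 × 3^4


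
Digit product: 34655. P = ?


3 × 4 × 6 × 5 × 5 = 1800


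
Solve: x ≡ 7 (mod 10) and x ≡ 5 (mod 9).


M = 10*9 = 90
M1 = M/10 = 9, M2 = M/9 = 10
M1^(-1) mod 10 = 9, M2^(-1) mod 9 = 1
x = 7*9*9 + 5*10*1 = 617
617 mod 90 = 77
Check: 77 mod 10 = 7 ✓, 77 mod 9 = 5 ✓

x ≡ 77 (mod 90)


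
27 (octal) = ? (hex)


27 (base 8) = 23 (decimal)
23 (decimal) = 17 (base 16)


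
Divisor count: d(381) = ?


381 = 3^1 × 127^1
d(381) = (1+1) × (1+1) = 4

4 divisors


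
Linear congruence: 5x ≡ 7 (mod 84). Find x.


GCD(5, 84) = 1, unique solution
a^(-1) mod 84 = 17
x = 17 * 7 mod 84 = 35

x ≡ 35 (mod 84)


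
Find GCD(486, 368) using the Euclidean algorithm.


486 = 1 * 368 + 118
368 = 3 * 118 + 14
118 = 8 * 14 + 6
14 = 2 * 6 + 2
6 = 3 * 2 + 0
GCD = 2


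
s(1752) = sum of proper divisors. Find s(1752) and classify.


Proper divisors: 1, 2, 3, 4, 6, 8, 12, 24, 73, 146, 219, 292, 438, 584, 876
Sum = 1 + 2 + 3 + 4 + 6 + 8 + 12 + 24 + 73 + 146 + 219 + 292 + 438 + 584 + 876 = 2688
2688 > 1752 → abundant

s(1752) = 2688 (abundant)


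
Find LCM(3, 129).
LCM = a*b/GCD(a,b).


GCD(3, 129) = 3
LCM = 3*129/3 = 387/3 = 129

LCM = 129


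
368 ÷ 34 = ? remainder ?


368 = 34 * 10 + 28
Check: 340 + 28 = 368

q = 10, r = 28


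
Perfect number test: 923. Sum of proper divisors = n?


Proper divisors of 923: 1, 13, 71
Sum = 1 + 13 + 71 = 85

No, 923 is not perfect (85 ≠ 923)


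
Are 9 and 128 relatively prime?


Euclidean algorithm:
128 = 14 * 9 + 2
9 = 4 * 2 + 1
2 = 2 * 1 + 0
GCD(9, 128) = 1

Yes, coprime (GCD = 1)


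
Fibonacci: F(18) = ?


Sequence: 1, 1, 2, 3, 5, 8, 13, 21, 34, 55, 89, 144, 233, 377, 610, 987, 1597, 2584
F(18) = 2584


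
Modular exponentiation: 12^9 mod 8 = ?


12^1 mod 8 = 4
12^2 mod 8 = 0
12^3 mod 8 = 0
12^4 mod 8 = 0
12^5 mod 8 = 0
12^6 mod 8 = 0
12^7 mod 8 = 0
12^8 mod 8 = 0
12^9 mod 8 = 0


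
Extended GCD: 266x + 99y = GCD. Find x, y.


Tabular extended Euclidean (each row: r = 266*s + 99*t):
r=266, s=1, t=0
r=99, s=0, t=1
q=2: r=68, s=1, t=-2   [266*(1) + 99*(-2) = 68]
q=1: r=31, s=-1, t=3   [266*(-1) + 99*(3) = 31]
q=2: r=6, s=3, t=-8   [266*(3) + 99*(-8) = 6]
q=5: r=1, s=-16, t=43   [266*(-16) + 99*(43) = 1]
q=6: r=0, s=99, t=-266   [266*(99) + 99*(-266) = 0]
GCD = 1; from the row with r=1: x=-16, y=43
Check: 266*(-16) + 99*(43) = -4256 + 4257 = 1

GCD = 1, x = -16, y = 43


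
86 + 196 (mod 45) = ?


86 + 196 = 282
282 mod 45 = 12


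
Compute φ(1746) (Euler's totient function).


1746 = 2 × 3^2 × 97
Prime factors: 2, 3, 97
φ(1746) = 1746 × (1-1/2) × (1-1/3) × (1-1/97)
= 1746 × 1/2 × 2/3 × 96/97 = 576

φ(1746) = 576


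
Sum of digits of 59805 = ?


5 + 9 + 8 + 0 + 5 = 27


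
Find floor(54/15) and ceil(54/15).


54/15 = 3.6000
floor = 3
ceil = 4

floor = 3, ceil = 4


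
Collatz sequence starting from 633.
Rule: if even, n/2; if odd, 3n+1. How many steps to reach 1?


633 → 1900 → 950 → 475 → 1426 → 713 → 2140 → 1070 → 535 → 1606 → 803 → 2410 → 1205 → 3616 → 1808 → 904 → 452 → 226 → 113 → 340 → 170 → 85 → 256 → 128 → 64 → 32 → 16 → 8 → 4 → 2 → 1
Total steps = 30

30 steps


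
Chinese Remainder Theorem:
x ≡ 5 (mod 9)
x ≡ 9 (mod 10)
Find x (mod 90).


M = 9*10 = 90
M1 = M/9 = 10, M2 = M/10 = 9
M1^(-1) mod 9 = 1, M2^(-1) mod 10 = 9
x = 5*10*1 + 9*9*9 = 779
779 mod 90 = 59
Check: 59 mod 9 = 5 ✓, 59 mod 10 = 9 ✓

x ≡ 59 (mod 90)


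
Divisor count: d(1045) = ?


1045 = 5^1 × 11^1 × 19^1
d(1045) = (1+1) × (1+1) × (1+1) = 8

8 divisors


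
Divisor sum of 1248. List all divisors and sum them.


Divisors of 1248: 1, 2, 3, 4, 6, 8, 12, 13, 16, 24, 26, 32, 39, 48, 52, 78, 96, 104, 156, 208, 312, 416, 624, 1248
Sum = 1 + 2 + 3 + 4 + 6 + 8 + 12 + 13 + 16 + 24 + 26 + 32 + 39 + 48 + 52 + 78 + 96 + 104 + 156 + 208 + 312 + 416 + 624 + 1248 = 3528

σ(1248) = 3528


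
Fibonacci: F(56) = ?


Sequence: 1, 1, 2, 3, 5, 8, 13, 21, 34, 55, 89, 144, 233, 377, 610, 987, 1597, 2584, 4181, 6765, 10946, 17711, 28657, 46368, 75025, 121393, 196418, 317811, 514229, 832040, 1346269, 2178309, 3524578, 5702887, 9227465, 14930352, 24157817, 39088169, 63245986, 102334155, 165580141, 267914296, 433494437, 701408733, 1134903170, 1836311903, 2971215073, 4807526976, 7778742049, 12586269025, 20365011074, 32951280099, 53316291173, 86267571272, 139583862445, 225851433717
F(56) = 225851433717


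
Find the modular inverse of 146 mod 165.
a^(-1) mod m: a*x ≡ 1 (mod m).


Use the extended Euclidean algorithm on (165, 146); each row r = 165*s + 146*t:
r=165, s=1, t=0
r=146, s=0, t=1
q=1: r=19, s=1, t=-1   [165*(1) + 146*(-1) = 19]
q=7: r=13, s=-7, t=8   [165*(-7) + 146*(8) = 13]
q=1: r=6, s=8, t=-9   [165*(8) + 146*(-9) = 6]
q=2: r=1, s=-23, t=26   [165*(-23) + 146*(26) = 1]
q=6: r=0, s=146, t=-165   [165*(146) + 146*(-165) = 0]
GCD = 1 with t = 26, so 146*(26) ≡ 1 (mod 165)
Inverse = 26 mod 165 = 26
Check: 146 * 26 = 3796 ≡ 1 (mod 165)

146^(-1) ≡ 26 (mod 165)


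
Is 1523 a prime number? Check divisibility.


Check divisors up to sqrt(1523) = 39.0256
No divisors found.
1523 is prime.

Yes, 1523 is prime


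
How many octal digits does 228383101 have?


228383101 in base 8 = 1547154575
Number of digits = 10

10 digits (base 8)


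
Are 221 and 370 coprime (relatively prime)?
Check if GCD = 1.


Euclidean algorithm:
370 = 1 * 221 + 149
221 = 1 * 149 + 72
149 = 2 * 72 + 5
72 = 14 * 5 + 2
5 = 2 * 2 + 1
2 = 2 * 1 + 0
GCD(221, 370) = 1

Yes, coprime (GCD = 1)


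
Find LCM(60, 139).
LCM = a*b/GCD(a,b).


GCD(60, 139) = 1
LCM = 60*139/1 = 8340/1 = 8340

LCM = 8340


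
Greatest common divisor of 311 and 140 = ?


311 = 2 * 140 + 31
140 = 4 * 31 + 16
31 = 1 * 16 + 15
16 = 1 * 15 + 1
15 = 15 * 1 + 0
GCD = 1


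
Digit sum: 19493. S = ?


1 + 9 + 4 + 9 + 3 = 26


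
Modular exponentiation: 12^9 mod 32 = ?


12^1 mod 32 = 12
12^2 mod 32 = 16
12^3 mod 32 = 0
12^4 mod 32 = 0
12^5 mod 32 = 0
12^6 mod 32 = 0
12^7 mod 32 = 0
12^8 mod 32 = 0
12^9 mod 32 = 0


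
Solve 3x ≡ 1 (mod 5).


GCD(3, 5) = 1, unique solution
a^(-1) mod 5 = 2
x = 2 * 1 mod 5 = 2

x ≡ 2 (mod 5)


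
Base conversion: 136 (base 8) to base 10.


136 (base 8) = 94 (decimal)
94 (decimal) = 94 (base 10)


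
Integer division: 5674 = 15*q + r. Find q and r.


5674 = 15 * 378 + 4
Check: 5670 + 4 = 5674

q = 378, r = 4


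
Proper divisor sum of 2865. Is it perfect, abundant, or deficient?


Proper divisors: 1, 3, 5, 15, 191, 573, 955
Sum = 1 + 3 + 5 + 15 + 191 + 573 + 955 = 1743
1743 < 2865 → deficient

s(2865) = 1743 (deficient)


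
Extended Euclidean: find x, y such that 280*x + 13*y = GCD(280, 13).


Tabular extended Euclidean (each row: r = 280*s + 13*t):
r=280, s=1, t=0
r=13, s=0, t=1
q=21: r=7, s=1, t=-21   [280*(1) + 13*(-21) = 7]
q=1: r=6, s=-1, t=22   [280*(-1) + 13*(22) = 6]
q=1: r=1, s=2, t=-43   [280*(2) + 13*(-43) = 1]
q=6: r=0, s=-13, t=280   [280*(-13) + 13*(280) = 0]
GCD = 1; from the row with r=1: x=2, y=-43
Check: 280*(2) + 13*(-43) = 560 - 559 = 1

GCD = 1, x = 2, y = -43


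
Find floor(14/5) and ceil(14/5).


14/5 = 2.8000
floor = 2
ceil = 3

floor = 2, ceil = 3


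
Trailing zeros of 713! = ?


floor(713/5) = 142
floor(713/25) = 28
floor(713/125) = 5
floor(713/625) = 1
Total = 176

176 trailing zeros


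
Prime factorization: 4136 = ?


4136 / 2 = 2068
2068 / 2 = 1034
1034 / 2 = 517
517 / 11 = 47
47 / 47 = 1
4136 = 2^3 × 11 × 47


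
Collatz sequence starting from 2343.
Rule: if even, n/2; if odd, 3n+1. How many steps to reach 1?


2343 → 7030 → 3515 → 10546 → 5273 → 15820 → 7910 → 3955 → 11866 → 5933 → 17800 → 8900 → 4450 → 2225 → 6676 → 3338 → 1669 → 5008 → 2504 → 1252 → 626 → 313 → 940 → 470 → 235 → 706 → 353 → 1060 → 530 → 265 → 796 → 398 → 199 → 598 → 299 → 898 → 449 → 1348 → 674 → 337 → 1012 → 506 → 253 → 760 → 380 → 190 → 95 → 286 → 143 → 430 → 215 → 646 → 323 → 970 → 485 → 1456 → 728 → 364 → 182 → 91 → 274 → 137 → 412 → 206 → 103 → 310 → 155 → 466 → 233 → 700 → 350 → 175 → 526 → 263 → 790 → 395 → 1186 → 593 → 1780 → 890 → 445 → 1336 → 668 → 334 → 167 → 502 → 251 → 754 → 377 → 1132 → 566 → 283 → 850 → 425 → 1276 → 638 → 319 → 958 → 479 → 1438 → 719 → 2158 → 1079 → 3238 → 1619 → 4858 → 2429 → 7288 → 3644 → 1822 → 911 → 2734 → 1367 → 4102 → 2051 → 6154 → 3077 → 9232 → 4616 → 2308 → 1154 → 577 → 1732 → 866 → 433 → 1300 → 650 → 325 → 976 → 488 → 244 → 122 → 61 → 184 → 92 → 46 → 23 → 70 → 35 → 106 → 53 → 160 → 80 → 40 → 20 → 10 → 5 → 16 → 8 → 4 → 2 → 1
Total steps = 151

151 steps


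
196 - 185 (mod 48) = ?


196 - 185 = 11
11 mod 48 = 11


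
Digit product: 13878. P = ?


1 × 3 × 8 × 7 × 8 = 1344


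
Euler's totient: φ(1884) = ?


1884 = 2^2 × 3 × 157
Prime factors: 2, 3, 157
φ(1884) = 1884 × (1-1/2) × (1-1/3) × (1-1/157)
= 1884 × 1/2 × 2/3 × 156/157 = 624

φ(1884) = 624


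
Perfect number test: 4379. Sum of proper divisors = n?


Proper divisors of 4379: 1, 29, 151
Sum = 1 + 29 + 151 = 181

No, 4379 is not perfect (181 ≠ 4379)


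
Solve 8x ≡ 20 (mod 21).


GCD(8, 21) = 1, unique solution
a^(-1) mod 21 = 8
x = 8 * 20 mod 21 = 13

x ≡ 13 (mod 21)


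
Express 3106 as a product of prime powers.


3106 / 2 = 1553
1553 / 1553 = 1
3106 = 2 × 1553


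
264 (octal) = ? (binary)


264 (base 8) = 180 (decimal)
180 (decimal) = 10110100 (base 2)


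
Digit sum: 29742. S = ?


2 + 9 + 7 + 4 + 2 = 24


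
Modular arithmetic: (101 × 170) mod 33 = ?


101 × 170 = 17170
17170 mod 33 = 10


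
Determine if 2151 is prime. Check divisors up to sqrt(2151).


2151 / 3 = 717 (exact division)
2151 is NOT prime.

No, 2151 is not prime


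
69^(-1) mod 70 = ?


Use the extended Euclidean algorithm on (70, 69); each row r = 70*s + 69*t:
r=70, s=1, t=0
r=69, s=0, t=1
q=1: r=1, s=1, t=-1   [70*(1) + 69*(-1) = 1]
q=69: r=0, s=-69, t=70   [70*(-69) + 69*(70) = 0]
GCD = 1 with t = -1, so 69*(-1) ≡ 1 (mod 70)
Inverse = -1 mod 70 = 69
Check: 69 * 69 = 4761 ≡ 1 (mod 70)

69^(-1) ≡ 69 (mod 70)


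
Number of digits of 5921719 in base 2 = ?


5921719 in base 2 = 10110100101101110110111
Number of digits = 23

23 digits (base 2)


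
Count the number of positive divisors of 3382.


3382 = 2^1 × 19^1 × 89^1
d(3382) = (1+1) × (1+1) × (1+1) = 8

8 divisors


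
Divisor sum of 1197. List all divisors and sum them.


Divisors of 1197: 1, 3, 7, 9, 19, 21, 57, 63, 133, 171, 399, 1197
Sum = 1 + 3 + 7 + 9 + 19 + 21 + 57 + 63 + 133 + 171 + 399 + 1197 = 2080

σ(1197) = 2080


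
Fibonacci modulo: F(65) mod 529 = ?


F(k) mod 529 for k=1..65:
1, 1, 2, 3, 5, 8, 13, 21, 34, 55, 89, 144, 233, 377, 81, 458, 10, 468, 478, 417, 366, 254, 91, 345, 436, 252, 159, 411, 41, 452, 493, 416, 380, 267, 118, 385, 503, 359, 333, 163, 496, 130, 97, 227, 324, 22, 346, 368, 185, 24, 209, 233, 442, 146, 59, 205, 264, 469, 204, 144, 348, 492, 311, 274, 56
F(65) mod 529 = 56


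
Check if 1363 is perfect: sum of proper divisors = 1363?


Proper divisors of 1363: 1, 29, 47
Sum = 1 + 29 + 47 = 77

No, 1363 is not perfect (77 ≠ 1363)


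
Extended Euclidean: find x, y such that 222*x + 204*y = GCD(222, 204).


Tabular extended Euclidean (each row: r = 222*s + 204*t):
r=222, s=1, t=0
r=204, s=0, t=1
q=1: r=18, s=1, t=-1   [222*(1) + 204*(-1) = 18]
q=11: r=6, s=-11, t=12   [222*(-11) + 204*(12) = 6]
q=3: r=0, s=34, t=-37   [222*(34) + 204*(-37) = 0]
GCD = 6; from the row with r=6: x=-11, y=12
Check: 222*(-11) + 204*(12) = -2442 + 2448 = 6

GCD = 6, x = -11, y = 12


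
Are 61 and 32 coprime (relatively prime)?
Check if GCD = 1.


Euclidean algorithm:
61 = 1 * 32 + 29
32 = 1 * 29 + 3
29 = 9 * 3 + 2
3 = 1 * 2 + 1
2 = 2 * 1 + 0
GCD(61, 32) = 1

Yes, coprime (GCD = 1)


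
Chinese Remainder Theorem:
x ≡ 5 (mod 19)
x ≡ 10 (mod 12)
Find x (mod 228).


M = 19*12 = 228
M1 = M/19 = 12, M2 = M/12 = 19
M1^(-1) mod 19 = 8, M2^(-1) mod 12 = 7
x = 5*12*8 + 10*19*7 = 1810
1810 mod 228 = 214
Check: 214 mod 19 = 5 ✓, 214 mod 12 = 10 ✓

x ≡ 214 (mod 228)


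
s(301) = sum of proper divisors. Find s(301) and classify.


Proper divisors: 1, 7, 43
Sum = 1 + 7 + 43 = 51
51 < 301 → deficient

s(301) = 51 (deficient)


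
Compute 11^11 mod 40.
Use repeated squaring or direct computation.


11^1 mod 40 = 11
11^2 mod 40 = 1
11^3 mod 40 = 11
11^4 mod 40 = 1
11^5 mod 40 = 11
11^6 mod 40 = 1
11^7 mod 40 = 11
11^8 mod 40 = 1
11^9 mod 40 = 11
11^10 mod 40 = 1
11^11 mod 40 = 11


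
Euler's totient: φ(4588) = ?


4588 = 2^2 × 31 × 37
Prime factors: 2, 31, 37
φ(4588) = 4588 × (1-1/2) × (1-1/31) × (1-1/37)
= 4588 × 1/2 × 30/31 × 36/37 = 2160

φ(4588) = 2160


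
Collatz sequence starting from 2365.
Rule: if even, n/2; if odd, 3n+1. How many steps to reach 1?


2365 → 7096 → 3548 → 1774 → 887 → 2662 → 1331 → 3994 → 1997 → 5992 → 2996 → 1498 → 749 → 2248 → 1124 → 562 → 281 → 844 → 422 → 211 → 634 → 317 → 952 → 476 → 238 → 119 → 358 → 179 → 538 → 269 → 808 → 404 → 202 → 101 → 304 → 152 → 76 → 38 → 19 → 58 → 29 → 88 → 44 → 22 → 11 → 34 → 17 → 52 → 26 → 13 → 40 → 20 → 10 → 5 → 16 → 8 → 4 → 2 → 1
Total steps = 58

58 steps


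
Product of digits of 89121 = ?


8 × 9 × 1 × 2 × 1 = 144


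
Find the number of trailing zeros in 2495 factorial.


floor(2495/5) = 499
floor(2495/25) = 99
floor(2495/125) = 19
floor(2495/625) = 3
Total = 620

620 trailing zeros


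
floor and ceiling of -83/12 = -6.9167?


-83/12 = -6.9167
floor = -7
ceil = -6

floor = -7, ceil = -6


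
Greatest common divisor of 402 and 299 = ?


402 = 1 * 299 + 103
299 = 2 * 103 + 93
103 = 1 * 93 + 10
93 = 9 * 10 + 3
10 = 3 * 3 + 1
3 = 3 * 1 + 0
GCD = 1


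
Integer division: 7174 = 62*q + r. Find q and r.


7174 = 62 * 115 + 44
Check: 7130 + 44 = 7174

q = 115, r = 44


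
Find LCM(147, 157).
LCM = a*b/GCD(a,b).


GCD(147, 157) = 1
LCM = 147*157/1 = 23079/1 = 23079

LCM = 23079


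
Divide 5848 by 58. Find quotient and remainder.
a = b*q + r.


5848 = 58 * 100 + 48
Check: 5800 + 48 = 5848

q = 100, r = 48


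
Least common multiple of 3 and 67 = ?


GCD(3, 67) = 1
LCM = 3*67/1 = 201/1 = 201

LCM = 201


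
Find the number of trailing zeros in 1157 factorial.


floor(1157/5) = 231
floor(1157/25) = 46
floor(1157/125) = 9
floor(1157/625) = 1
Total = 287

287 trailing zeros


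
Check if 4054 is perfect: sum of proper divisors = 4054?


Proper divisors of 4054: 1, 2, 2027
Sum = 1 + 2 + 2027 = 2030

No, 4054 is not perfect (2030 ≠ 4054)


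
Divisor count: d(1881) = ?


1881 = 3^2 × 11^1 × 19^1
d(1881) = (2+1) × (1+1) × (1+1) = 12

12 divisors


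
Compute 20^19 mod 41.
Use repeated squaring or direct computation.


20^1 mod 41 = 20
20^2 mod 41 = 31
20^3 mod 41 = 5
20^4 mod 41 = 18
20^5 mod 41 = 32
20^6 mod 41 = 25
20^7 mod 41 = 8
20^8 mod 41 = 37
20^9 mod 41 = 2
20^10 mod 41 = 40
20^11 mod 41 = 21
20^12 mod 41 = 10
20^13 mod 41 = 36
20^14 mod 41 = 23
20^15 mod 41 = 9
20^16 mod 41 = 16
20^17 mod 41 = 33
20^18 mod 41 = 4
20^19 mod 41 = 39


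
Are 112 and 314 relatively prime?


Euclidean algorithm:
314 = 2 * 112 + 90
112 = 1 * 90 + 22
90 = 4 * 22 + 2
22 = 11 * 2 + 0
GCD(112, 314) = 2

No, not coprime (GCD = 2)


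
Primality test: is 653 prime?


Check divisors up to sqrt(653) = 25.5539
No divisors found.
653 is prime.

Yes, 653 is prime


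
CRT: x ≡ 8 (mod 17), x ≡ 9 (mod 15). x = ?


M = 17*15 = 255
M1 = M/17 = 15, M2 = M/15 = 17
M1^(-1) mod 17 = 8, M2^(-1) mod 15 = 8
x = 8*15*8 + 9*17*8 = 2184
2184 mod 255 = 144
Check: 144 mod 17 = 8 ✓, 144 mod 15 = 9 ✓

x ≡ 144 (mod 255)


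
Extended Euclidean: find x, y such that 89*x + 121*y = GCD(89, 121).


Tabular extended Euclidean (each row: r = 89*s + 121*t):
r=89, s=1, t=0
r=121, s=0, t=1
q=0: r=89, s=1, t=0   [89*(1) + 121*(0) = 89]
q=1: r=32, s=-1, t=1   [89*(-1) + 121*(1) = 32]
q=2: r=25, s=3, t=-2   [89*(3) + 121*(-2) = 25]
q=1: r=7, s=-4, t=3   [89*(-4) + 121*(3) = 7]
q=3: r=4, s=15, t=-11   [89*(15) + 121*(-11) = 4]
q=1: r=3, s=-19, t=14   [89*(-19) + 121*(14) = 3]
q=1: r=1, s=34, t=-25   [89*(34) + 121*(-25) = 1]
q=3: r=0, s=-121, t=89   [89*(-121) + 121*(89) = 0]
GCD = 1; from the row with r=1: x=34, y=-25
Check: 89*(34) + 121*(-25) = 3026 - 3025 = 1

GCD = 1, x = 34, y = -25


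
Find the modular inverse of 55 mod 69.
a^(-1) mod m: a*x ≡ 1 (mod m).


Use the extended Euclidean algorithm on (69, 55); each row r = 69*s + 55*t:
r=69, s=1, t=0
r=55, s=0, t=1
q=1: r=14, s=1, t=-1   [69*(1) + 55*(-1) = 14]
q=3: r=13, s=-3, t=4   [69*(-3) + 55*(4) = 13]
q=1: r=1, s=4, t=-5   [69*(4) + 55*(-5) = 1]
q=13: r=0, s=-55, t=69   [69*(-55) + 55*(69) = 0]
GCD = 1 with t = -5, so 55*(-5) ≡ 1 (mod 69)
Inverse = -5 mod 69 = 64
Check: 55 * 64 = 3520 ≡ 1 (mod 69)

55^(-1) ≡ 64 (mod 69)


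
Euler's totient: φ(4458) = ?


4458 = 2 × 3 × 743
Prime factors: 2, 3, 743
φ(4458) = 4458 × (1-1/2) × (1-1/3) × (1-1/743)
= 4458 × 1/2 × 2/3 × 742/743 = 1484

φ(4458) = 1484


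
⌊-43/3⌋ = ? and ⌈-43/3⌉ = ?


-43/3 = -14.3333
floor = -15
ceil = -14

floor = -15, ceil = -14


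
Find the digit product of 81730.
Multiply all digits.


8 × 1 × 7 × 3 × 0 = 0


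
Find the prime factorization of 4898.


4898 / 2 = 2449
2449 / 31 = 79
79 / 79 = 1
4898 = 2 × 31 × 79


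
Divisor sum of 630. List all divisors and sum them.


Divisors of 630: 1, 2, 3, 5, 6, 7, 9, 10, 14, 15, 18, 21, 30, 35, 42, 45, 63, 70, 90, 105, 126, 210, 315, 630
Sum = 1 + 2 + 3 + 5 + 6 + 7 + 9 + 10 + 14 + 15 + 18 + 21 + 30 + 35 + 42 + 45 + 63 + 70 + 90 + 105 + 126 + 210 + 315 + 630 = 1872

σ(630) = 1872


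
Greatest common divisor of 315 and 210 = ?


315 = 1 * 210 + 105
210 = 2 * 105 + 0
GCD = 105


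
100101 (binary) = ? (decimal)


100101 (base 2) = 37 (decimal)
37 (decimal) = 37 (base 10)


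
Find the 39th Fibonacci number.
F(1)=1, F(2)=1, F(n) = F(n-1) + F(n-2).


Sequence: 1, 1, 2, 3, 5, 8, 13, 21, 34, 55, 89, 144, 233, 377, 610, 987, 1597, 2584, 4181, 6765, 10946, 17711, 28657, 46368, 75025, 121393, 196418, 317811, 514229, 832040, 1346269, 2178309, 3524578, 5702887, 9227465, 14930352, 24157817, 39088169, 63245986
F(39) = 63245986


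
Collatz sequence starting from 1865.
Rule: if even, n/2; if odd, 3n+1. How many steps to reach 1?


1865 → 5596 → 2798 → 1399 → 4198 → 2099 → 6298 → 3149 → 9448 → 4724 → 2362 → 1181 → 3544 → 1772 → 886 → 443 → 1330 → 665 → 1996 → 998 → 499 → 1498 → 749 → 2248 → 1124 → 562 → 281 → 844 → 422 → 211 → 634 → 317 → 952 → 476 → 238 → 119 → 358 → 179 → 538 → 269 → 808 → 404 → 202 → 101 → 304 → 152 → 76 → 38 → 19 → 58 → 29 → 88 → 44 → 22 → 11 → 34 → 17 → 52 → 26 → 13 → 40 → 20 → 10 → 5 → 16 → 8 → 4 → 2 → 1
Total steps = 68

68 steps


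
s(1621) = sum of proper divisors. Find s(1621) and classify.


Proper divisors: 1
Sum = 1 = 1
1 < 1621 → deficient

s(1621) = 1 (deficient)


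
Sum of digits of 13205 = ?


1 + 3 + 2 + 0 + 5 = 11


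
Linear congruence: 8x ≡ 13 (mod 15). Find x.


GCD(8, 15) = 1, unique solution
a^(-1) mod 15 = 2
x = 2 * 13 mod 15 = 11

x ≡ 11 (mod 15)


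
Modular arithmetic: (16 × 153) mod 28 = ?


16 × 153 = 2448
2448 mod 28 = 12


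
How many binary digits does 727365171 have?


727365171 in base 2 = 101011010110101011011000110011
Number of digits = 30

30 digits (base 2)


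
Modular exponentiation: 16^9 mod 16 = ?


16^1 mod 16 = 0
16^2 mod 16 = 0
16^3 mod 16 = 0
16^4 mod 16 = 0
16^5 mod 16 = 0
16^6 mod 16 = 0
16^7 mod 16 = 0
16^8 mod 16 = 0
16^9 mod 16 = 0


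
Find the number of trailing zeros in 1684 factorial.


floor(1684/5) = 336
floor(1684/25) = 67
floor(1684/125) = 13
floor(1684/625) = 2
Total = 418

418 trailing zeros


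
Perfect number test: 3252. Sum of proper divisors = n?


Proper divisors of 3252: 1, 2, 3, 4, 6, 12, 271, 542, 813, 1084, 1626
Sum = 1 + 2 + 3 + 4 + 6 + 12 + 271 + 542 + 813 + 1084 + 1626 = 4364

No, 3252 is not perfect (4364 ≠ 3252)


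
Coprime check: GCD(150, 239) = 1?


Euclidean algorithm:
239 = 1 * 150 + 89
150 = 1 * 89 + 61
89 = 1 * 61 + 28
61 = 2 * 28 + 5
28 = 5 * 5 + 3
5 = 1 * 3 + 2
3 = 1 * 2 + 1
2 = 2 * 1 + 0
GCD(150, 239) = 1

Yes, coprime (GCD = 1)


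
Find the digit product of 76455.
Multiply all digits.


7 × 6 × 4 × 5 × 5 = 4200


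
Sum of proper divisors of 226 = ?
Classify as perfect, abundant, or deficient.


Proper divisors: 1, 2, 113
Sum = 1 + 2 + 113 = 116
116 < 226 → deficient

s(226) = 116 (deficient)


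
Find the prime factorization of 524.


524 / 2 = 262
262 / 2 = 131
131 / 131 = 1
524 = 2^2 × 131


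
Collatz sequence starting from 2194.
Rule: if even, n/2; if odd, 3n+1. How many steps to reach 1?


2194 → 1097 → 3292 → 1646 → 823 → 2470 → 1235 → 3706 → 1853 → 5560 → 2780 → 1390 → 695 → 2086 → 1043 → 3130 → 1565 → 4696 → 2348 → 1174 → 587 → 1762 → 881 → 2644 → 1322 → 661 → 1984 → 992 → 496 → 248 → 124 → 62 → 31 → 94 → 47 → 142 → 71 → 214 → 107 → 322 → 161 → 484 → 242 → 121 → 364 → 182 → 91 → 274 → 137 → 412 → 206 → 103 → 310 → 155 → 466 → 233 → 700 → 350 → 175 → 526 → 263 → 790 → 395 → 1186 → 593 → 1780 → 890 → 445 → 1336 → 668 → 334 → 167 → 502 → 251 → 754 → 377 → 1132 → 566 → 283 → 850 → 425 → 1276 → 638 → 319 → 958 → 479 → 1438 → 719 → 2158 → 1079 → 3238 → 1619 → 4858 → 2429 → 7288 → 3644 → 1822 → 911 → 2734 → 1367 → 4102 → 2051 → 6154 → 3077 → 9232 → 4616 → 2308 → 1154 → 577 → 1732 → 866 → 433 → 1300 → 650 → 325 → 976 → 488 → 244 → 122 → 61 → 184 → 92 → 46 → 23 → 70 → 35 → 106 → 53 → 160 → 80 → 40 → 20 → 10 → 5 → 16 → 8 → 4 → 2 → 1
Total steps = 138

138 steps


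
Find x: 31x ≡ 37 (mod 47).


GCD(31, 47) = 1, unique solution
a^(-1) mod 47 = 44
x = 44 * 37 mod 47 = 30

x ≡ 30 (mod 47)


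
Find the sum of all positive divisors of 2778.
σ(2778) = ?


Divisors of 2778: 1, 2, 3, 6, 463, 926, 1389, 2778
Sum = 1 + 2 + 3 + 6 + 463 + 926 + 1389 + 2778 = 5568

σ(2778) = 5568


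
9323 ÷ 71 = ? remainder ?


9323 = 71 * 131 + 22
Check: 9301 + 22 = 9323

q = 131, r = 22


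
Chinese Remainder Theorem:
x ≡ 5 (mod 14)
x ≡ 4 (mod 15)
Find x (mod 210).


M = 14*15 = 210
M1 = M/14 = 15, M2 = M/15 = 14
M1^(-1) mod 14 = 1, M2^(-1) mod 15 = 14
x = 5*15*1 + 4*14*14 = 859
859 mod 210 = 19
Check: 19 mod 14 = 5 ✓, 19 mod 15 = 4 ✓

x ≡ 19 (mod 210)


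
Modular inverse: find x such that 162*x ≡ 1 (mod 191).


Use the extended Euclidean algorithm on (191, 162); each row r = 191*s + 162*t:
r=191, s=1, t=0
r=162, s=0, t=1
q=1: r=29, s=1, t=-1   [191*(1) + 162*(-1) = 29]
q=5: r=17, s=-5, t=6   [191*(-5) + 162*(6) = 17]
q=1: r=12, s=6, t=-7   [191*(6) + 162*(-7) = 12]
q=1: r=5, s=-11, t=13   [191*(-11) + 162*(13) = 5]
q=2: r=2, s=28, t=-33   [191*(28) + 162*(-33) = 2]
q=2: r=1, s=-67, t=79   [191*(-67) + 162*(79) = 1]
q=2: r=0, s=162, t=-191   [191*(162) + 162*(-191) = 0]
GCD = 1 with t = 79, so 162*(79) ≡ 1 (mod 191)
Inverse = 79 mod 191 = 79
Check: 162 * 79 = 12798 ≡ 1 (mod 191)

162^(-1) ≡ 79 (mod 191)


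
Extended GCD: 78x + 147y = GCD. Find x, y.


Tabular extended Euclidean (each row: r = 78*s + 147*t):
r=78, s=1, t=0
r=147, s=0, t=1
q=0: r=78, s=1, t=0   [78*(1) + 147*(0) = 78]
q=1: r=69, s=-1, t=1   [78*(-1) + 147*(1) = 69]
q=1: r=9, s=2, t=-1   [78*(2) + 147*(-1) = 9]
q=7: r=6, s=-15, t=8   [78*(-15) + 147*(8) = 6]
q=1: r=3, s=17, t=-9   [78*(17) + 147*(-9) = 3]
q=2: r=0, s=-49, t=26   [78*(-49) + 147*(26) = 0]
GCD = 3; from the row with r=3: x=17, y=-9
Check: 78*(17) + 147*(-9) = 1326 - 1323 = 3

GCD = 3, x = 17, y = -9


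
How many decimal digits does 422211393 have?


422211393 has 9 digits in base 10
floor(log10(422211393)) + 1 = floor(8.6255) + 1 = 9

9 digits (base 10)


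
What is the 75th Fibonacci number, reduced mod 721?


F(k) mod 721 for k=1..75:
1, 1, 2, 3, 5, 8, 13, 21, 34, 55, 89, 144, 233, 377, 610, 266, 155, 421, 576, 276, 131, 407, 538, 224, 41, 265, 306, 571, 156, 6, 162, 168, 330, 498, 107, 605, 712, 596, 587, 462, 328, 69, 397, 466, 142, 608, 29, 637, 666, 582, 527, 388, 194, 582, 55, 637, 692, 608, 579, 466, 324, 69, 393, 462, 134, 596, 9, 605, 614, 498, 391, 168, 559, 6, 565
F(75) mod 721 = 565


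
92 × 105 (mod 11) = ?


92 × 105 = 9660
9660 mod 11 = 2


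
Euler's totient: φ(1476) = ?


1476 = 2^2 × 3^2 × 41
Prime factors: 2, 3, 41
φ(1476) = 1476 × (1-1/2) × (1-1/3) × (1-1/41)
= 1476 × 1/2 × 2/3 × 40/41 = 480

φ(1476) = 480


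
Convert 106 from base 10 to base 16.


106 (base 10) = 106 (decimal)
106 (decimal) = 6A (base 16)


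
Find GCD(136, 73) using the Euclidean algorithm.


136 = 1 * 73 + 63
73 = 1 * 63 + 10
63 = 6 * 10 + 3
10 = 3 * 3 + 1
3 = 3 * 1 + 0
GCD = 1


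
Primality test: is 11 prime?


Check divisors up to sqrt(11) = 3.3166
No divisors found.
11 is prime.

Yes, 11 is prime


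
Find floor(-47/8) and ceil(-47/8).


-47/8 = -5.8750
floor = -6
ceil = -5

floor = -6, ceil = -5


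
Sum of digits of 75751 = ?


7 + 5 + 7 + 5 + 1 = 25


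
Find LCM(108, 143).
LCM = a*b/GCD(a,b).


GCD(108, 143) = 1
LCM = 108*143/1 = 15444/1 = 15444

LCM = 15444


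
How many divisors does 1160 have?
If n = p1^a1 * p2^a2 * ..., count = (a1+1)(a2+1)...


1160 = 2^3 × 5^1 × 29^1
d(1160) = (3+1) × (1+1) × (1+1) = 16

16 divisors


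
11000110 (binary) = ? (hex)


11000110 (base 2) = 198 (decimal)
198 (decimal) = C6 (base 16)


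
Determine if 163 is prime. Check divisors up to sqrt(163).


Check divisors up to sqrt(163) = 12.7671
No divisors found.
163 is prime.

Yes, 163 is prime


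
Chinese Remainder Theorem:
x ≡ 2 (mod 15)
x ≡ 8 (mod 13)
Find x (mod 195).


M = 15*13 = 195
M1 = M/15 = 13, M2 = M/13 = 15
M1^(-1) mod 15 = 7, M2^(-1) mod 13 = 7
x = 2*13*7 + 8*15*7 = 1022
1022 mod 195 = 47
Check: 47 mod 15 = 2 ✓, 47 mod 13 = 8 ✓

x ≡ 47 (mod 195)


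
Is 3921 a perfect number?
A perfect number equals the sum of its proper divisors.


Proper divisors of 3921: 1, 3, 1307
Sum = 1 + 3 + 1307 = 1311

No, 3921 is not perfect (1311 ≠ 3921)


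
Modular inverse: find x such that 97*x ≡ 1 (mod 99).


Use the extended Euclidean algorithm on (99, 97); each row r = 99*s + 97*t:
r=99, s=1, t=0
r=97, s=0, t=1
q=1: r=2, s=1, t=-1   [99*(1) + 97*(-1) = 2]
q=48: r=1, s=-48, t=49   [99*(-48) + 97*(49) = 1]
q=2: r=0, s=97, t=-99   [99*(97) + 97*(-99) = 0]
GCD = 1 with t = 49, so 97*(49) ≡ 1 (mod 99)
Inverse = 49 mod 99 = 49
Check: 97 * 49 = 4753 ≡ 1 (mod 99)

97^(-1) ≡ 49 (mod 99)


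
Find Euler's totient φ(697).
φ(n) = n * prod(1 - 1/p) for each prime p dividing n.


697 = 17 × 41
Prime factors: 17, 41
φ(697) = 697 × (1-1/17) × (1-1/41)
= 697 × 16/17 × 40/41 = 640

φ(697) = 640


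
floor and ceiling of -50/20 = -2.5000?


-50/20 = -2.5000
floor = -3
ceil = -2

floor = -3, ceil = -2


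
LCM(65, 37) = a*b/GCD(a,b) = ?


GCD(65, 37) = 1
LCM = 65*37/1 = 2405/1 = 2405

LCM = 2405


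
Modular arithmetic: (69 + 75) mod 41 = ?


69 + 75 = 144
144 mod 41 = 21


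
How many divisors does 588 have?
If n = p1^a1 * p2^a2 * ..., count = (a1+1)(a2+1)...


588 = 2^2 × 3^1 × 7^2
d(588) = (2+1) × (1+1) × (2+1) = 18

18 divisors


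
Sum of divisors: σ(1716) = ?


Divisors of 1716: 1, 2, 3, 4, 6, 11, 12, 13, 22, 26, 33, 39, 44, 52, 66, 78, 132, 143, 156, 286, 429, 572, 858, 1716
Sum = 1 + 2 + 3 + 4 + 6 + 11 + 12 + 13 + 22 + 26 + 33 + 39 + 44 + 52 + 66 + 78 + 132 + 143 + 156 + 286 + 429 + 572 + 858 + 1716 = 4704

σ(1716) = 4704


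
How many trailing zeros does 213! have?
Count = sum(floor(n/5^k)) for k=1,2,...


floor(213/5) = 42
floor(213/25) = 8
floor(213/125) = 1
Total = 51

51 trailing zeros


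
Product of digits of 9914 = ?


9 × 9 × 1 × 4 = 324


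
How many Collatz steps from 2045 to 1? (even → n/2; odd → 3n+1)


2045 → 6136 → 3068 → 1534 → 767 → 2302 → 1151 → 3454 → 1727 → 5182 → 2591 → 7774 → 3887 → 11662 → 5831 → 17494 → 8747 → 26242 → 13121 → 39364 → 19682 → 9841 → 29524 → 14762 → 7381 → 22144 → 11072 → 5536 → 2768 → 1384 → 692 → 346 → 173 → 520 → 260 → 130 → 65 → 196 → 98 → 49 → 148 → 74 → 37 → 112 → 56 → 28 → 14 → 7 → 22 → 11 → 34 → 17 → 52 → 26 → 13 → 40 → 20 → 10 → 5 → 16 → 8 → 4 → 2 → 1
Total steps = 63

63 steps


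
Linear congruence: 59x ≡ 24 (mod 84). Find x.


GCD(59, 84) = 1, unique solution
a^(-1) mod 84 = 47
x = 47 * 24 mod 84 = 36

x ≡ 36 (mod 84)


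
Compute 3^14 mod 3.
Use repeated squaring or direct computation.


3^1 mod 3 = 0
3^2 mod 3 = 0
3^3 mod 3 = 0
3^4 mod 3 = 0
3^5 mod 3 = 0
3^6 mod 3 = 0
3^7 mod 3 = 0
3^8 mod 3 = 0
3^9 mod 3 = 0
3^10 mod 3 = 0
3^11 mod 3 = 0
3^12 mod 3 = 0
3^13 mod 3 = 0
3^14 mod 3 = 0


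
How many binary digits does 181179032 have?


181179032 in base 2 = 1010110011001001001010011000
Number of digits = 28

28 digits (base 2)


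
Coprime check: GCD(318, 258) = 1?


Euclidean algorithm:
318 = 1 * 258 + 60
258 = 4 * 60 + 18
60 = 3 * 18 + 6
18 = 3 * 6 + 0
GCD(318, 258) = 6

No, not coprime (GCD = 6)


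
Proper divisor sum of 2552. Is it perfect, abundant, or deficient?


Proper divisors: 1, 2, 4, 8, 11, 22, 29, 44, 58, 88, 116, 232, 319, 638, 1276
Sum = 1 + 2 + 4 + 8 + 11 + 22 + 29 + 44 + 58 + 88 + 116 + 232 + 319 + 638 + 1276 = 2848
2848 > 2552 → abundant

s(2552) = 2848 (abundant)


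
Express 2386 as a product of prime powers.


2386 / 2 = 1193
1193 / 1193 = 1
2386 = 2 × 1193


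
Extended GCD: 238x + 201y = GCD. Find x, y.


Tabular extended Euclidean (each row: r = 238*s + 201*t):
r=238, s=1, t=0
r=201, s=0, t=1
q=1: r=37, s=1, t=-1   [238*(1) + 201*(-1) = 37]
q=5: r=16, s=-5, t=6   [238*(-5) + 201*(6) = 16]
q=2: r=5, s=11, t=-13   [238*(11) + 201*(-13) = 5]
q=3: r=1, s=-38, t=45   [238*(-38) + 201*(45) = 1]
q=5: r=0, s=201, t=-238   [238*(201) + 201*(-238) = 0]
GCD = 1; from the row with r=1: x=-38, y=45
Check: 238*(-38) + 201*(45) = -9044 + 9045 = 1

GCD = 1, x = -38, y = 45


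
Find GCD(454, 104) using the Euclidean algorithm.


454 = 4 * 104 + 38
104 = 2 * 38 + 28
38 = 1 * 28 + 10
28 = 2 * 10 + 8
10 = 1 * 8 + 2
8 = 4 * 2 + 0
GCD = 2


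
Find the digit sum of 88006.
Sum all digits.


8 + 8 + 0 + 0 + 6 = 22
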